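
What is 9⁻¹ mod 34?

34 = 3·9 + 7
9 = 1·7 + 2
7 = 3·2 + 1
2 = 2·1 + 0
Back-substituting gives 9·19 ≡ 1 (mod 34).

19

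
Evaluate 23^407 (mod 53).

30

By repeated squaring mod 53: 23^1≡23, 23^2≡52, 23^4≡1, 23^8≡1, 23^16≡1, 23^32≡1, 23^64≡1, 23^128≡1, 23^256≡1.
Since 407 = 1 + 2 + 4 + 16 + 128 + 256 in binary, 23^407 ≡ 23·52·1·1·1·1 ≡ 30 (mod 53).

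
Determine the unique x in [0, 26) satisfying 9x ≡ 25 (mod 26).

23

The inverse of 9 mod 26 is 3 (since 9·3 = 27 ≡ 1).
So x ≡ 3·25 = 75 ≡ 23 (mod 26).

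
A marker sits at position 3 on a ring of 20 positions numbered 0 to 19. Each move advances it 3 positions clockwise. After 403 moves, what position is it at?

12

403·3 = 1209.
Dividing 1209 by 20 gives quotient 60 and remainder 9.
(3 + 9) mod 20 = 12.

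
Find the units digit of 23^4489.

3

Last digits of 3^n: 3, 9, 7, 1 (period 4).
4489 mod 4 = 1, so the last digit matches 3^1 = 3.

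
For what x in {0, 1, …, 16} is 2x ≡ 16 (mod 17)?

2⁻¹ ≡ 9 (mod 17) because 2·9 = 18 = 1·17 + 1.
So x ≡ 9·16 = 144 ≡ 8 (mod 17).
Check: 2·8 = 16 = 0·17 + 16.

8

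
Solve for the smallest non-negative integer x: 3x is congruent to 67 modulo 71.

The inverse of 3 mod 71 is 24 (since 3·24 = 72 ≡ 1).
So x ≡ 24·67 = 1608 ≡ 46 (mod 71).

46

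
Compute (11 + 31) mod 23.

19

31 − 1·23 = 8, so 31 ≡ 8 (mod 23).
(11 + 8) mod 23 = 19.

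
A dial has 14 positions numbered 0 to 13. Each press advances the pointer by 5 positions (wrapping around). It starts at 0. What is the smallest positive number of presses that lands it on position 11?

The inverse of 5 mod 14 is 3 (since 5·3 = 15 ≡ 1).
So x ≡ 3·11 = 33 ≡ 5 (mod 14).
Check: 5·5 = 25 = 1·14 + 11.

5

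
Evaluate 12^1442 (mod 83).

44

By repeated squaring mod 83: 12^1≡12, 12^2≡61, 12^4≡69, 12^8≡30, 12^16≡70, 12^32≡3, 12^64≡9, 12^128≡81, 12^256≡4, 12^512≡16, 12^1024≡7.
1442 = 2 + 32 + 128 + 256 + 1024, so 12^1442 ≡ 61·3·81·4·7 ≡ 44 (mod 83).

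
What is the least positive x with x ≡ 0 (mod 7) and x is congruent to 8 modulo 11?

63

Since 11·2 ≡ 1 (mod 7), take x = 8 + 11·((0−8)·2 mod 7) = 8 + 11·5 = 63.
Check: 63 mod 7 = 0, 63 mod 11 = 8.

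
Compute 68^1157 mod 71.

Square-and-reduce mod 71: 68^1≡68, 68^2≡9, 68^4≡10, 68^8≡29, 68^16≡60, 68^32≡50, 68^64≡15, 68^128≡12, 68^256≡2, 68^512≡4, 68^1024≡16.
1157 = 1 + 4 + 128 + 1024, so 68^1157 ≡ 68·10·12·16 ≡ 62 (mod 71).

62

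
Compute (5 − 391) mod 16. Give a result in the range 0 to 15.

14

391 − 24·16 = 7, so 391 ≡ 7 (mod 16).
(5 − 7) mod 16 = 14.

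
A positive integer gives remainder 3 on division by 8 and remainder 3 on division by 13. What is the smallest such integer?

Since 13·5 ≡ 1 (mod 8), take x = 3 + 13·((3−3)·5 mod 8) = 3 + 13·0 = 3.
Check: 3 mod 8 = 3, 3 mod 13 = 3.

3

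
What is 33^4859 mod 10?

The units digit of 33^n cycles with period 4: 3, 9, 7, 1, …
4859 leaves remainder 3 on division by 4, so 33^4859 ends in 7.

7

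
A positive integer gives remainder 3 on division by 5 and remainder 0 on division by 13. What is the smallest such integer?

x ≡ 3 (mod 5) gives x ∈ {3, 8, 13}.
The first of these with x mod 13 = 0 is 13.

13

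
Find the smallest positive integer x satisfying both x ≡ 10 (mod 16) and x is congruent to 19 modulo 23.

42

Since 23·7 ≡ 1 (mod 16), take x = 19 + 23·((10−19)·7 mod 16) = 19 + 23·1 = 42.
Check: 42 mod 16 = 10, 42 mod 23 = 19.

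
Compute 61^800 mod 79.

52

Square-and-reduce mod 79: 61^1≡61, 61^2≡8, 61^4≡64, 61^8≡67, 61^16≡65, 61^32≡38, 61^64≡22, 61^128≡10, 61^256≡21, 61^512≡46.
800 = 32 + 256 + 512, so 61^800 ≡ 38·21·46 ≡ 52 (mod 79).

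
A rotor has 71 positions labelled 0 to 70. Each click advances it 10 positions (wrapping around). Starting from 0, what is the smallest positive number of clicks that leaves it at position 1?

64

10·64 = 640 = 9·71 + 1, so 10⁻¹ ≡ 64 (mod 71).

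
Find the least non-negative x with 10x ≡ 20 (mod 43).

10⁻¹ ≡ 13 (mod 43) because 10·13 = 130 = 3·43 + 1.
Multiplying both sides by 13: x ≡ 13·20 = 260 ≡ 2 (mod 43).
Check: 10·2 = 20 = 0·43 + 20.

2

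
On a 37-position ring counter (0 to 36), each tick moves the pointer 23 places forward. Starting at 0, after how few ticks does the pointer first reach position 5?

34

The inverse of 23 mod 37 is 29 (since 23·29 = 667 ≡ 1).
So x ≡ 29·5 = 145 ≡ 34 (mod 37).
Check: 23·34 = 782 = 21·37 + 5.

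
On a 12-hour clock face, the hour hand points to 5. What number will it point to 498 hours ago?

11

498 − 41·12 = 6, so 498 ≡ 6 (mod 12).
5 − 6 → 11 on a 12-hour dial.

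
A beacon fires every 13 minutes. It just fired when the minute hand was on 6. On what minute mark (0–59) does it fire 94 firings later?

94·13 = 1222.
1222 = 20·60 + 22, so 1222 mod 60 = 22.
(6 + 22) mod 60 = 28.

28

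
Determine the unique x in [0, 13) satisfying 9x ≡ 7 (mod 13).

9⁻¹ ≡ 3 (mod 13) because 9·3 = 27 = 2·13 + 1.
So x ≡ 3·7 = 21 ≡ 8 (mod 13).
Check: 9·8 = 72 = 5·13 + 7.

8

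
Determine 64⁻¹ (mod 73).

8

73 = 1·64 + 9
64 = 7·9 + 1
9 = 9·1 + 0
Back-substituting gives 64·8 ≡ 1 (mod 73).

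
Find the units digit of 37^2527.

Last digits of 7^n: 7, 9, 3, 1 (period 4).
2527 mod 4 = 3, so the last digit matches 7^3 = 3.

3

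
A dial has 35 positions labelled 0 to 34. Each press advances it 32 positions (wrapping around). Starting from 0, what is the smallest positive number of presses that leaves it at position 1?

35 = 1·32 + 3
32 = 10·3 + 2
3 = 1·2 + 1
2 = 2·1 + 0
Back-substituting gives 32·23 ≡ 1 (mod 35).

23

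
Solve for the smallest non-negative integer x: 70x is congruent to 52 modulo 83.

70⁻¹ ≡ 51 (mod 83) because 70·51 = 3570 = 43·83 + 1.
Multiplying both sides by 51: x ≡ 51·52 = 2652 ≡ 79 (mod 83).

79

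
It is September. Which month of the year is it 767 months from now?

August

767 = 63·12 + 11, so 767 mod 12 = 11.
September + 11 months → August.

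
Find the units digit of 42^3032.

6

Last digits of 2^n: 2, 4, 8, 6 (period 4).
3032 leaves remainder 0 on division by 4, so 42^3032 ends in 6.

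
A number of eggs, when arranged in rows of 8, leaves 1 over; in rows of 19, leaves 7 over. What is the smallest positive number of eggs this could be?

121

x ≡ 1 (mod 8) gives x ∈ {1, 9, 17, 25, 33, 41, 49, 57, …}.
The first of these with x mod 19 = 7 is 121.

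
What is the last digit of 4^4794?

Powers of 4 mod 10 repeat with period 2: 4, 6.
4794 mod 2 = 0, so the last digit matches 4^2 = 6.

6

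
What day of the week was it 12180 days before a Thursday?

Thursday

12180 − 1740·7 = 0, so 12180 ≡ 0 (mod 7).
Thursday − 0 days → Thursday.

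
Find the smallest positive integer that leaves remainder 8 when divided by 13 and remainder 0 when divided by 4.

8

x ≡ 0 (mod 4) gives x ∈ {0, 4, 8}.
The first of these with x mod 13 = 8 is 8.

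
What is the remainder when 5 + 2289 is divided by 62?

Dividing 2289 by 62 gives quotient 36 and remainder 57.
(5 + 57) mod 62 = 0.

0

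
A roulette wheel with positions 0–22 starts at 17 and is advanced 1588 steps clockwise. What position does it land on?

Dividing 1588 by 23 gives quotient 69 and remainder 1.
(17 + 1) mod 23 = 18.

18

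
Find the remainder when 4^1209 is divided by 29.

By repeated squaring mod 29: 4^1≡4, 4^2≡16, 4^4≡24, 4^8≡25, 4^16≡16, 4^32≡24, 4^64≡25, 4^128≡16, 4^256≡24, 4^512≡25, 4^1024≡16.
Since 1209 = 1 + 8 + 16 + 32 + 128 + 1024 in binary, 4^1209 ≡ 4·25·16·24·16·16 ≡ 9 (mod 29).

9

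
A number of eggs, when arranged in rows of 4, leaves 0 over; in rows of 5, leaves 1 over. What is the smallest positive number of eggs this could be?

x ≡ 0 (mod 4) gives x ∈ {0, 4, 8, 12, 16}.
The first of these with x mod 5 = 1 is 16.

16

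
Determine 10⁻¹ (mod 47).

33

47 = 4·10 + 7
10 = 1·7 + 3
7 = 2·3 + 1
3 = 3·1 + 0
Back-substituting gives 10·33 ≡ 1 (mod 47).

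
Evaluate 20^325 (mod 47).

10

Successive squares of 20 mod 47: 20^1≡20, 20^2≡24, 20^4≡12, 20^8≡3, 20^16≡9, 20^32≡34, 20^64≡28, 20^128≡32, 20^256≡37.
Since 325 = 1 + 4 + 64 + 256 in binary, 20^325 ≡ 20·12·28·37 ≡ 10 (mod 47).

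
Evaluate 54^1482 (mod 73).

By repeated squaring mod 73: 54^1≡54, 54^2≡69, 54^4≡16, 54^8≡37, 54^16≡55, 54^32≡32, 54^64≡2, 54^128≡4, 54^256≡16, 54^512≡37, 54^1024≡55.
1482 = 2 + 8 + 64 + 128 + 256 + 1024, so 54^1482 ≡ 69·37·2·4·16·55 ≡ 9 (mod 73).

9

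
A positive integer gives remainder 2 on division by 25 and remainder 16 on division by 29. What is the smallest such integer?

Since 29·19 ≡ 1 (mod 25), take x = 16 + 29·((2−16)·19 mod 25) = 16 + 29·9 = 277.
Check: 277 mod 25 = 2, 277 mod 29 = 16.

277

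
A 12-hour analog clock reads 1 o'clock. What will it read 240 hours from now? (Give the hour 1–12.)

240 mod 12 = 0 (since 20·12 = 240).
1 + 0 → 1 on a 12-hour dial.

1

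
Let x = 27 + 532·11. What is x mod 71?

57

532·11 = 5852.
5852 − 82·71 = 30, so 5852 ≡ 30 (mod 71).
(27 + 30) mod 71 = 57.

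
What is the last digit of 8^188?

6

Last digits of 8^n: 8, 4, 2, 6 (period 4).
188 leaves remainder 0 on division by 4, so 8^188 ends in 6.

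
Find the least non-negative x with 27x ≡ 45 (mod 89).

61

27⁻¹ ≡ 33 (mod 89) because 27·33 = 891 = 10·89 + 1.
So x ≡ 33·45 = 1485 ≡ 61 (mod 89).
Check: 27·61 = 1647 = 18·89 + 45.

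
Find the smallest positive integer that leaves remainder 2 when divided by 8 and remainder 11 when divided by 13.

x ≡ 2 (mod 8) gives x ∈ {2, 10, 18, 26, 34, 42, 50}.
The first of these with x mod 13 = 11 is 50.

50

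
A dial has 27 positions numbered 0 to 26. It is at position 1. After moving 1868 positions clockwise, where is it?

1868 mod 27 = 5 (since 69·27 = 1863).
(1 + 5) mod 27 = 6.

6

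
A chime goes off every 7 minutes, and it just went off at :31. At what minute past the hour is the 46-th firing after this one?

46·7 = 322.
322 − 5·60 = 22, so 322 ≡ 22 (mod 60).
(31 + 22) mod 60 = 53.

53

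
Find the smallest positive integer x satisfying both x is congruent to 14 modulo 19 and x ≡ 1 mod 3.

52

Since 3·13 ≡ 1 (mod 19), take x = 1 + 3·((14−1)·13 mod 19) = 1 + 3·17 = 52.
Check: 52 mod 19 = 14, 52 mod 3 = 1.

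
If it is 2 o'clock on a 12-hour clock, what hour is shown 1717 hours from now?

Dividing 1717 by 12 gives quotient 143 and remainder 1.
2 + 1 → 3 on a 12-hour dial.

3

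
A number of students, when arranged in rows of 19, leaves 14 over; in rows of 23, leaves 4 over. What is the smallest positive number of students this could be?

280

Since 23·5 ≡ 1 (mod 19), take x = 4 + 23·((14−4)·5 mod 19) = 4 + 23·12 = 280.
Check: 280 mod 19 = 14, 280 mod 23 = 4.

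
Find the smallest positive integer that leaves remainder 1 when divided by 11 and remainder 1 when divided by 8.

1

x ≡ 1 (mod 8) gives x ∈ {1}.
The first of these with x mod 11 = 1 is 1.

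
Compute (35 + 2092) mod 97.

2092 − 21·97 = 55, so 2092 ≡ 55 (mod 97).
(35 + 55) mod 97 = 90.

90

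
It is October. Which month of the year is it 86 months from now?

December

86 = 7·12 + 2, so 86 mod 12 = 2.
October + 2 months → December.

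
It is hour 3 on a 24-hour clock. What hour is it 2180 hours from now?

23

Dividing 2180 by 24 gives quotient 90 and remainder 20.
(3 + 20) mod 24 = 23.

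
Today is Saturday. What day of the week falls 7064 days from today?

Dividing 7064 by 7 gives quotient 1009 and remainder 1.
Saturday + 1 day → Sunday.

Sunday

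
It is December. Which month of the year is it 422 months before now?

422 = 35·12 + 2, so 422 mod 12 = 2.
December − 2 months → October.

October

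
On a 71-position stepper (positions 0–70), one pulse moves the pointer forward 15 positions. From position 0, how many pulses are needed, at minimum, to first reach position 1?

15·19 = 285 = 4·71 + 1, so 15⁻¹ ≡ 19 (mod 71).

19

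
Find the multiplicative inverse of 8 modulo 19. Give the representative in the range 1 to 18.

12

8·12 = 96 = 5·19 + 1, so 8⁻¹ ≡ 12 (mod 19).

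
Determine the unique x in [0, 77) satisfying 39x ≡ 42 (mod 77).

7

39⁻¹ ≡ 2 (mod 77) because 39·2 = 78 = 1·77 + 1.
Multiplying both sides by 2: x ≡ 2·42 = 84 ≡ 7 (mod 77).
Check: 39·7 = 273 = 3·77 + 42.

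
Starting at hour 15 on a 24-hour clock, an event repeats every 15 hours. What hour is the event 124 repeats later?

3

124·15 = 1860.
1860 mod 24 = 12 (since 77·24 = 1848).
(15 + 12) mod 24 = 3.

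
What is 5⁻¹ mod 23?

5·14 = 70 = 3·23 + 1, so 5⁻¹ ≡ 14 (mod 23).

14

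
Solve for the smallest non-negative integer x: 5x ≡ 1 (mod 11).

The inverse of 5 mod 11 is 9 (since 5·9 = 45 ≡ 1).
Multiplying both sides by 9: x ≡ 9·1 = 9 ≡ 9 (mod 11).

9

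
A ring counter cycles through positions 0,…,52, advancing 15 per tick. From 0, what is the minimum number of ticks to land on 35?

20

15⁻¹ ≡ 46 (mod 53) because 15·46 = 690 = 13·53 + 1.
So x ≡ 46·35 = 1610 ≡ 20 (mod 53).
Check: 15·20 = 300 = 5·53 + 35.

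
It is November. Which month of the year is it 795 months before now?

795 = 66·12 + 3, so 795 mod 12 = 3.
November − 3 months → August.

August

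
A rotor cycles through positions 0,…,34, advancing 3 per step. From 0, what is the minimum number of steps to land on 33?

11

3⁻¹ ≡ 12 (mod 35) because 3·12 = 36 = 1·35 + 1.
Multiplying both sides by 12: x ≡ 12·33 = 396 ≡ 11 (mod 35).
Check: 3·11 = 33 = 0·35 + 33.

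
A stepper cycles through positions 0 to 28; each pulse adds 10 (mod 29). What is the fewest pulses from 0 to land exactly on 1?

3

10·3 = 30 = 1·29 + 1, so 10⁻¹ ≡ 3 (mod 29).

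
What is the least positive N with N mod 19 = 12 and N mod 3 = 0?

x ≡ 0 (mod 3) gives x ∈ {0, 3, 6, 9, 12}.
The first of these with x mod 19 = 12 is 12.

12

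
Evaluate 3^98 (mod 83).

16

By repeated squaring mod 83: 3^1≡3, 3^2≡9, 3^4≡81, 3^8≡4, 3^16≡16, 3^32≡7, 3^64≡49.
98 = 2 + 32 + 64, so 3^98 ≡ 9·7·49 ≡ 16 (mod 83).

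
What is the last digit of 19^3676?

1

Last digits of 9^n: 9, 1 (period 2).
3676 leaves remainder 0 on division by 2, so 19^3676 ends in 1.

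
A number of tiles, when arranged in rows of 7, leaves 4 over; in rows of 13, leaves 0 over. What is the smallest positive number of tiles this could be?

Since 13·6 ≡ 1 (mod 7), take x = 0 + 13·((4−0)·6 mod 7) = 0 + 13·3 = 39.
Check: 39 mod 7 = 4, 39 mod 13 = 0.

39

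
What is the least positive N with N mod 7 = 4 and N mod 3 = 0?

x ≡ 0 (mod 3) gives x ∈ {0, 3, 6, 9, 12, 15, 18}.
The first of these with x mod 7 = 4 is 18.

18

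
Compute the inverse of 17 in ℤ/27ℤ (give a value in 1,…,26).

27 = 1·17 + 10
17 = 1·10 + 7
10 = 1·7 + 3
7 = 2·3 + 1
3 = 3·1 + 0
Back-substituting gives 17·8 ≡ 1 (mod 27).

8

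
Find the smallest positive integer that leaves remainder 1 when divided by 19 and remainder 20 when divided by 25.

20

Since 25·16 ≡ 1 (mod 19), take x = 20 + 25·((1−20)·16 mod 19) = 20 + 25·0 = 20.
Check: 20 mod 19 = 1, 20 mod 25 = 20.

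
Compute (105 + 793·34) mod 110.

7

793·34 = 26962.
Dividing 26962 by 110 gives quotient 245 and remainder 12.
(105 + 12) mod 110 = 7.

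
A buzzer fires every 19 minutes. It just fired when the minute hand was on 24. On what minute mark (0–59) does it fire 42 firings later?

42·19 = 798.
798 − 13·60 = 18, so 798 ≡ 18 (mod 60).
(24 + 18) mod 60 = 42.

42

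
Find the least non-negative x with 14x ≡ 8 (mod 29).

13

The inverse of 14 mod 29 is 27 (since 14·27 = 378 ≡ 1).
Multiplying both sides by 27: x ≡ 27·8 = 216 ≡ 13 (mod 29).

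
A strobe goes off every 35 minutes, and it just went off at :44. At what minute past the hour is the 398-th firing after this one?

54

398·35 = 13930.
13930 = 232·60 + 10, so 13930 mod 60 = 10.
(44 + 10) mod 60 = 54.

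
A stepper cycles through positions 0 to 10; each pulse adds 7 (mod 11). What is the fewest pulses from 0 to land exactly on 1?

8

11 = 1·7 + 4
7 = 1·4 + 3
4 = 1·3 + 1
3 = 3·1 + 0
Back-substituting gives 7·8 ≡ 1 (mod 11).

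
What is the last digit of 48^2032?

The units digit of 48^n cycles with period 4: 8, 4, 2, 6, …
2032 mod 4 = 0, so the last digit matches 8^4 = 6.

6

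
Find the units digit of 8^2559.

2

Powers of 8 mod 10 repeat with period 4: 8, 4, 2, 6.
2559 leaves remainder 3 on division by 4, so 8^2559 ends in 2.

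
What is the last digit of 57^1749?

7

Powers of 7 mod 10 repeat with period 4: 7, 9, 3, 1.
1749 mod 4 = 1, so the last digit matches 7^1 = 7.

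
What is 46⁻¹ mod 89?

60

89 = 1·46 + 43
46 = 1·43 + 3
43 = 14·3 + 1
3 = 3·1 + 0
Back-substituting gives 46·60 ≡ 1 (mod 89).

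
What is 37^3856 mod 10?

Powers of 7 mod 10 repeat with period 4: 7, 9, 3, 1.
3856 leaves remainder 0 on division by 4, so 37^3856 ends in 1.

1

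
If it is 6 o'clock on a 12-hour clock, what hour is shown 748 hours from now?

748 − 62·12 = 4, so 748 ≡ 4 (mod 12).
6 + 4 → 10 on a 12-hour dial.

10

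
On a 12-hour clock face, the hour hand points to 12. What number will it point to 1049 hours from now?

1049 = 87·12 + 5, so 1049 mod 12 = 5.
12 + 5 → 5 on a 12-hour dial.

5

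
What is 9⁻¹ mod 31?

7

31 = 3·9 + 4
9 = 2·4 + 1
4 = 4·1 + 0
Back-substituting gives 9·7 ≡ 1 (mod 31).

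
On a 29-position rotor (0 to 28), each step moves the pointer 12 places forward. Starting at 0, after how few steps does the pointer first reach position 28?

12

12⁻¹ ≡ 17 (mod 29) because 12·17 = 204 = 7·29 + 1.
So x ≡ 17·28 = 476 ≡ 12 (mod 29).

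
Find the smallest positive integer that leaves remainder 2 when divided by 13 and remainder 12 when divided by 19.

145

x ≡ 2 (mod 13) gives x ∈ {2, 15, 28, 41, 54, 67, 80, 93, …}.
The first of these with x mod 19 = 12 is 145.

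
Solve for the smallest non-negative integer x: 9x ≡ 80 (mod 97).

The inverse of 9 mod 97 is 54 (since 9·54 = 486 ≡ 1).
Multiplying both sides by 54: x ≡ 54·80 = 4320 ≡ 52 (mod 97).
Check: 9·52 = 468 = 4·97 + 80.

52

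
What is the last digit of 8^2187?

2

Powers of 8 mod 10 repeat with period 4: 8, 4, 2, 6.
2187 mod 4 = 3, so the last digit matches 8^3 = 2.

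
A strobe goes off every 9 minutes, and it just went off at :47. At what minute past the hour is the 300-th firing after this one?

47

300·9 = 2700.
2700 − 45·60 = 0, so 2700 ≡ 0 (mod 60).
(47 + 0) mod 60 = 47.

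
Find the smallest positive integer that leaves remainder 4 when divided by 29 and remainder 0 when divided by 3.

33

x ≡ 0 (mod 3) gives x ∈ {0, 3, 6, 9, 12, 15, 18, 21, …}.
The first of these with x mod 29 = 4 is 33.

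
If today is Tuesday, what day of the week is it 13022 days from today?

13022 − 1860·7 = 2, so 13022 ≡ 2 (mod 7).
Tuesday + 2 days → Thursday.

Thursday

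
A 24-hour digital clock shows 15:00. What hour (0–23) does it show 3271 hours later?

3271 mod 24 = 7 (since 136·24 = 3264).
(15 + 7) mod 24 = 22.

22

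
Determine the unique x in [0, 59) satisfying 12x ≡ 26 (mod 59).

The inverse of 12 mod 59 is 5 (since 12·5 = 60 ≡ 1).
Multiplying both sides by 5: x ≡ 5·26 = 130 ≡ 12 (mod 59).

12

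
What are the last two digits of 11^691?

11

Successive squares of 11 mod 100: 11^1≡11, 11^2≡21, 11^4≡41, 11^8≡81, 11^16≡61, 11^32≡21, 11^64≡41, 11^128≡81, 11^256≡61, 11^512≡21.
691 = 1 + 2 + 16 + 32 + 128 + 512, so 11^691 ≡ 11·21·61·21·81·21 ≡ 11 (mod 100).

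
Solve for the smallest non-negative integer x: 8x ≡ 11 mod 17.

12

8⁻¹ ≡ 15 (mod 17) because 8·15 = 120 = 7·17 + 1.
So x ≡ 15·11 = 165 ≡ 12 (mod 17).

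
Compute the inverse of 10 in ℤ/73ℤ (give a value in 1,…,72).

22

10·22 = 220 = 3·73 + 1, so 10⁻¹ ≡ 22 (mod 73).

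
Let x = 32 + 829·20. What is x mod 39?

829·20 = 16580.
16580 mod 39 = 5 (since 425·39 = 16575).
(32 + 5) mod 39 = 37.

37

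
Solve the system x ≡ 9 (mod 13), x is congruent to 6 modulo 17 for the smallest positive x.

Since 17·10 ≡ 1 (mod 13), take x = 6 + 17·((9−6)·10 mod 13) = 6 + 17·4 = 74.
Check: 74 mod 13 = 9, 74 mod 17 = 6.

74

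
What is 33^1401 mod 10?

Powers of 3 mod 10 repeat with period 4: 3, 9, 7, 1.
1401 mod 4 = 1, so the last digit matches 3^1 = 3.

3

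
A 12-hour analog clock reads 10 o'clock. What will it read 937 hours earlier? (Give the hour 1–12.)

937 mod 12 = 1 (since 78·12 = 936).
10 − 1 → 9 on a 12-hour dial.

9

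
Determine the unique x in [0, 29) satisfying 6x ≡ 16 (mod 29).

6⁻¹ ≡ 5 (mod 29) because 6·5 = 30 = 1·29 + 1.
Multiplying both sides by 5: x ≡ 5·16 = 80 ≡ 22 (mod 29).

22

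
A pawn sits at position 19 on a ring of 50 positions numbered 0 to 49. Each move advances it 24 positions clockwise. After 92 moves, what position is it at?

92·24 = 2208.
2208 − 44·50 = 8, so 2208 ≡ 8 (mod 50).
(19 + 8) mod 50 = 27.

27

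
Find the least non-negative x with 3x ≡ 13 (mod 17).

The inverse of 3 mod 17 is 6 (since 3·6 = 18 ≡ 1).
So x ≡ 6·13 = 78 ≡ 10 (mod 17).
Check: 3·10 = 30 = 1·17 + 13.

10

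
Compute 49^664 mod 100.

By repeated squaring mod 100: 49^1≡49, 49^2≡1, 49^4≡1, 49^8≡1, 49^16≡1, 49^32≡1, 49^64≡1, 49^128≡1, 49^256≡1, 49^512≡1.
Since 664 = 8 + 16 + 128 + 512 in binary, 49^664 ≡ 1·1·1·1 ≡ 1 (mod 100).

1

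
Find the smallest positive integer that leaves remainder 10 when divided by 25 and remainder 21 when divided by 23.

435

x ≡ 21 (mod 23) gives x ∈ {21, 44, 67, 90, 113, 136, 159, 182, …}.
The first of these with x mod 25 = 10 is 435.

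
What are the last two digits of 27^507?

03

By repeated squaring mod 100: 27^1≡27, 27^2≡29, 27^4≡41, 27^8≡81, 27^16≡61, 27^32≡21, 27^64≡41, 27^128≡81, 27^256≡61.
Since 507 = 1 + 2 + 8 + 16 + 32 + 64 + 128 + 256 in binary, 27^507 ≡ 27·29·81·61·21·41·81·61 ≡ 3 (mod 100).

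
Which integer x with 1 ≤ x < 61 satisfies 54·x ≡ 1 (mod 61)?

61 = 1·54 + 7
54 = 7·7 + 5
7 = 1·5 + 2
5 = 2·2 + 1
2 = 2·1 + 0
Back-substituting gives 54·26 ≡ 1 (mod 61).

26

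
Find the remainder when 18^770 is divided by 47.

9

Square-and-reduce mod 47: 18^1≡18, 18^2≡42, 18^4≡25, 18^8≡14, 18^16≡8, 18^32≡17, 18^64≡7, 18^128≡2, 18^256≡4, 18^512≡16.
770 = 2 + 256 + 512, so 18^770 ≡ 42·4·16 ≡ 9 (mod 47).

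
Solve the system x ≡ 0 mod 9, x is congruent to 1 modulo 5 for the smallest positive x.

36

x ≡ 1 (mod 5) gives x ∈ {1, 6, 11, 16, 21, 26, 31, 36}.
The first of these with x mod 9 = 0 is 36.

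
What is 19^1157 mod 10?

9

Last digits of 9^n: 9, 1 (period 2).
1157 leaves remainder 1 on division by 2, so 19^1157 ends in 9.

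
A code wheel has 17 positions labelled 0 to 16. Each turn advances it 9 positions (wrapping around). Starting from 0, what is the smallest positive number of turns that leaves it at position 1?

17 = 1·9 + 8
9 = 1·8 + 1
8 = 8·1 + 0
Back-substituting gives 9·2 ≡ 1 (mod 17).

2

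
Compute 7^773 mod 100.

Successive squares of 7 mod 100: 7^1≡7, 7^2≡49, 7^4≡1, 7^8≡1, 7^16≡1, 7^32≡1, 7^64≡1, 7^128≡1, 7^256≡1, 7^512≡1.
773 = 1 + 4 + 256 + 512, so 7^773 ≡ 7·1·1·1 ≡ 7 (mod 100).

7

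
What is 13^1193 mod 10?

3

The units digit of 13^n cycles with period 4: 3, 9, 7, 1, …
1193 leaves remainder 1 on division by 4, so 13^1193 ends in 3.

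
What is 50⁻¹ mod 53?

35

53 = 1·50 + 3
50 = 16·3 + 2
3 = 1·2 + 1
2 = 2·1 + 0
Back-substituting gives 50·35 ≡ 1 (mod 53).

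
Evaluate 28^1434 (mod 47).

By repeated squaring mod 47: 28^1≡28, 28^2≡32, 28^4≡37, 28^8≡6, 28^16≡36, 28^32≡27, 28^64≡24, 28^128≡12, 28^256≡3, 28^512≡9, 28^1024≡34.
Since 1434 = 2 + 8 + 16 + 128 + 256 + 1024 in binary, 28^1434 ≡ 32·6·36·12·3·34 ≡ 6 (mod 47).

6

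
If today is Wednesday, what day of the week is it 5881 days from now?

5881 = 840·7 + 1, so 5881 mod 7 = 1.
Wednesday + 1 day → Thursday.

Thursday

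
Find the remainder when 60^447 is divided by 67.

Square-and-reduce mod 67: 60^1≡60, 60^2≡49, 60^4≡56, 60^8≡54, 60^16≡35, 60^32≡19, 60^64≡26, 60^128≡6, 60^256≡36.
447 = 1 + 2 + 4 + 8 + 16 + 32 + 128 + 256, so 60^447 ≡ 60·49·56·54·35·19·6·36 ≡ 40 (mod 67).

40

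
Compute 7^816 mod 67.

Square-and-reduce mod 67: 7^1≡7, 7^2≡49, 7^4≡56, 7^8≡54, 7^16≡35, 7^32≡19, 7^64≡26, 7^128≡6, 7^256≡36, 7^512≡23.
816 = 16 + 32 + 256 + 512, so 7^816 ≡ 35·19·36·23 ≡ 14 (mod 67).

14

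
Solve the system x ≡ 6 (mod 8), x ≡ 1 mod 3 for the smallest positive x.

x ≡ 1 (mod 3) gives x ∈ {1, 4, 7, 10, 13, 16, 19, 22}.
The first of these with x mod 8 = 6 is 22.

22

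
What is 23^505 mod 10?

3

Powers of 3 mod 10 repeat with period 4: 3, 9, 7, 1.
505 leaves remainder 1 on division by 4, so 23^505 ends in 3.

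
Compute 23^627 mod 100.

47

By repeated squaring mod 100: 23^1≡23, 23^2≡29, 23^4≡41, 23^8≡81, 23^16≡61, 23^32≡21, 23^64≡41, 23^128≡81, 23^256≡61, 23^512≡21.
627 = 1 + 2 + 16 + 32 + 64 + 512, so 23^627 ≡ 23·29·61·21·41·21 ≡ 47 (mod 100).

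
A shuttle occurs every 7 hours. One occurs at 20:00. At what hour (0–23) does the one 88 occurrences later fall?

12

88·7 = 616.
616 mod 24 = 16 (since 25·24 = 600).
(20 + 16) mod 24 = 12.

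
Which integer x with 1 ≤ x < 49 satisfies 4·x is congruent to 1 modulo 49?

37

4·37 = 148 = 3·49 + 1, so 4⁻¹ ≡ 37 (mod 49).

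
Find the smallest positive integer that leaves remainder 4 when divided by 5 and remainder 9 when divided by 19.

9

x ≡ 4 (mod 5) gives x ∈ {4, 9}.
The first of these with x mod 19 = 9 is 9.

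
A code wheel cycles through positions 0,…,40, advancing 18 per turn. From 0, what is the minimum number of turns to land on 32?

20

18⁻¹ ≡ 16 (mod 41) because 18·16 = 288 = 7·41 + 1.
So x ≡ 16·32 = 512 ≡ 20 (mod 41).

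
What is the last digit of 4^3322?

Last digits of 4^n: 4, 6 (period 2).
3322 mod 2 = 0, so the last digit matches 4^2 = 6.

6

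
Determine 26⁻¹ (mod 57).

57 = 2·26 + 5
26 = 5·5 + 1
5 = 5·1 + 0
Back-substituting gives 26·11 ≡ 1 (mod 57).

11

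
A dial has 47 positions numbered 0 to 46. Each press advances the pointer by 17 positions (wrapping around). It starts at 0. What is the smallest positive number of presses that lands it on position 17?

17⁻¹ ≡ 36 (mod 47) because 17·36 = 612 = 13·47 + 1.
Multiplying both sides by 36: x ≡ 36·17 = 612 ≡ 1 (mod 47).
Check: 17·1 = 17 = 0·47 + 17.

1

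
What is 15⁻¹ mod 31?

29

15·29 = 435 = 14·31 + 1, so 15⁻¹ ≡ 29 (mod 31).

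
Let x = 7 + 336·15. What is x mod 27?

25

336·15 = 5040.
5040 − 186·27 = 18, so 5040 ≡ 18 (mod 27).
(7 + 18) mod 27 = 25.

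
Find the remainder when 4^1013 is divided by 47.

Square-and-reduce mod 47: 4^1≡4, 4^2≡16, 4^4≡21, 4^8≡18, 4^16≡42, 4^32≡25, 4^64≡14, 4^128≡8, 4^256≡17, 4^512≡7.
1013 = 1 + 4 + 16 + 32 + 64 + 128 + 256 + 512, so 4^1013 ≡ 4·21·42·25·14·8·17·7 ≡ 4 (mod 47).

4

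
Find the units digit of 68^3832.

6

Last digits of 8^n: 8, 4, 2, 6 (period 4).
3832 mod 4 = 0, so the last digit matches 8^4 = 6.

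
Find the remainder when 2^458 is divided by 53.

25

By repeated squaring mod 53: 2^1≡2, 2^2≡4, 2^4≡16, 2^8≡44, 2^16≡28, 2^32≡42, 2^64≡15, 2^128≡13, 2^256≡10.
Since 458 = 2 + 8 + 64 + 128 + 256 in binary, 2^458 ≡ 4·44·15·13·10 ≡ 25 (mod 53).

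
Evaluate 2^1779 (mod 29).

27

Successive squares of 2 mod 29: 2^1≡2, 2^2≡4, 2^4≡16, 2^8≡24, 2^16≡25, 2^32≡16, 2^64≡24, 2^128≡25, 2^256≡16, 2^512≡24, 2^1024≡25.
1779 = 1 + 2 + 16 + 32 + 64 + 128 + 512 + 1024, so 2^1779 ≡ 2·4·25·16·24·25·24·25 ≡ 27 (mod 29).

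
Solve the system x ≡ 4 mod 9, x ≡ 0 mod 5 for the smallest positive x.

Since 5·2 ≡ 1 (mod 9), take x = 0 + 5·((4−0)·2 mod 9) = 0 + 5·8 = 40.
Check: 40 mod 9 = 4, 40 mod 5 = 0.

40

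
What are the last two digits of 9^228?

Square-and-reduce mod 100: 9^1≡9, 9^2≡81, 9^4≡61, 9^8≡21, 9^16≡41, 9^32≡81, 9^64≡61, 9^128≡21.
Since 228 = 4 + 32 + 64 + 128 in binary, 9^228 ≡ 61·81·61·21 ≡ 21 (mod 100).

21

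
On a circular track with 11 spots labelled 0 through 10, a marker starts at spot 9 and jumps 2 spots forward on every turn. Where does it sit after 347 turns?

347·2 = 694.
Dividing 694 by 11 gives quotient 63 and remainder 1.
(9 + 1) mod 11 = 10.

10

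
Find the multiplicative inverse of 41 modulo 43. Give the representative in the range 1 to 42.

41·21 = 861 = 20·43 + 1, so 41⁻¹ ≡ 21 (mod 43).

21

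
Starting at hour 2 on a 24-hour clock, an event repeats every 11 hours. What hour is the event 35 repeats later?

35·11 = 385.
385 = 16·24 + 1, so 385 mod 24 = 1.
(2 + 1) mod 24 = 3.

3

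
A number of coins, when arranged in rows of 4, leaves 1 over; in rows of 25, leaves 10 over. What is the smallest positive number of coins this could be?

85

Since 25·1 ≡ 1 (mod 4), take x = 10 + 25·((1−10)·1 mod 4) = 10 + 25·3 = 85.
Check: 85 mod 4 = 1, 85 mod 25 = 10.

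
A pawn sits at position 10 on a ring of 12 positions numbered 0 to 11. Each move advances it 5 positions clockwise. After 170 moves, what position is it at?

170·5 = 850.
Dividing 850 by 12 gives quotient 70 and remainder 10.
(10 + 10) mod 12 = 8.

8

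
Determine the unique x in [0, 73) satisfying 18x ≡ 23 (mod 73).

54

18⁻¹ ≡ 69 (mod 73) because 18·69 = 1242 = 17·73 + 1.
So x ≡ 69·23 = 1587 ≡ 54 (mod 73).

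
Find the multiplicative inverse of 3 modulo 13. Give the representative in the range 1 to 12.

3·9 = 27 = 2·13 + 1, so 3⁻¹ ≡ 9 (mod 13).

9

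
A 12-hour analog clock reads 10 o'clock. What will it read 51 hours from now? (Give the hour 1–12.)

1

51 − 4·12 = 3, so 51 ≡ 3 (mod 12).
10 + 3 → 1 on a 12-hour dial.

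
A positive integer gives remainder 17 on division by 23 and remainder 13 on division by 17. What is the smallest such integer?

x ≡ 13 (mod 17) gives x ∈ {13, 30, 47, 64, 81, 98, 115, 132}.
The first of these with x mod 23 = 17 is 132.

132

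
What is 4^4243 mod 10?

Powers of 4 mod 10 repeat with period 2: 4, 6.
4243 leaves remainder 1 on division by 2, so 4^4243 ends in 4.

4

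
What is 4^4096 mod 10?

6

Last digits of 4^n: 4, 6 (period 2).
4096 leaves remainder 0 on division by 2, so 4^4096 ends in 6.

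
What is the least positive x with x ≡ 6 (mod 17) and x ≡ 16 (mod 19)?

Since 19·9 ≡ 1 (mod 17), take x = 16 + 19·((6−16)·9 mod 17) = 16 + 19·12 = 244.
Check: 244 mod 17 = 6, 244 mod 19 = 16.

244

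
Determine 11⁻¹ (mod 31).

31 = 2·11 + 9
11 = 1·9 + 2
9 = 4·2 + 1
2 = 2·1 + 0
Back-substituting gives 11·17 ≡ 1 (mod 31).

17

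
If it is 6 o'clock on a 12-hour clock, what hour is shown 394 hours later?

394 = 32·12 + 10, so 394 mod 12 = 10.
6 + 10 → 4 on a 12-hour dial.

4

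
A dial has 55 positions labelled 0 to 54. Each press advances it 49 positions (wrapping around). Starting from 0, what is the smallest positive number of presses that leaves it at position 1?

9

55 = 1·49 + 6
49 = 8·6 + 1
6 = 6·1 + 0
Back-substituting gives 49·9 ≡ 1 (mod 55).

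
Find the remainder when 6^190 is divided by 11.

Successive squares of 6 mod 11: 6^1≡6, 6^2≡3, 6^4≡9, 6^8≡4, 6^16≡5, 6^32≡3, 6^64≡9, 6^128≡4.
190 = 2 + 4 + 8 + 16 + 32 + 128, so 6^190 ≡ 3·9·4·5·3·4 ≡ 1 (mod 11).

1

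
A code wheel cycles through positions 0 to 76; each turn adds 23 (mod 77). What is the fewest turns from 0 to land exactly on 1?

67

77 = 3·23 + 8
23 = 2·8 + 7
8 = 1·7 + 1
7 = 7·1 + 0
Back-substituting gives 23·67 ≡ 1 (mod 77).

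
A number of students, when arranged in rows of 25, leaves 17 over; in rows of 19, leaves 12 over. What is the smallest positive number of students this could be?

392

x ≡ 12 (mod 19) gives x ∈ {12, 31, 50, 69, 88, 107, 126, 145, …}.
The first of these with x mod 25 = 17 is 392.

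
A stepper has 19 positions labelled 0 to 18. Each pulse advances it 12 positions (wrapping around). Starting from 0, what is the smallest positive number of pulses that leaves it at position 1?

8

12·8 = 96 = 5·19 + 1, so 12⁻¹ ≡ 8 (mod 19).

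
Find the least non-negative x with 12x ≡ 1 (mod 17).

10

The inverse of 12 mod 17 is 10 (since 12·10 = 120 ≡ 1).
So x ≡ 10·1 = 10 ≡ 10 (mod 17).
Check: 12·10 = 120 = 7·17 + 1.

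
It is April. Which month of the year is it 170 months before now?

February

170 mod 12 = 2 (since 14·12 = 168).
April − 2 months → February.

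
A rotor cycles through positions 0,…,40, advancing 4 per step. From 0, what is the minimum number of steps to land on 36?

4⁻¹ ≡ 31 (mod 41) because 4·31 = 124 = 3·41 + 1.
Multiplying both sides by 31: x ≡ 31·36 = 1116 ≡ 9 (mod 41).

9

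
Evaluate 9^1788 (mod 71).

19

By repeated squaring mod 71: 9^1≡9, 9^2≡10, 9^4≡29, 9^8≡60, 9^16≡50, 9^32≡15, 9^64≡12, 9^128≡2, 9^256≡4, 9^512≡16, 9^1024≡43.
1788 = 4 + 8 + 16 + 32 + 64 + 128 + 512 + 1024, so 9^1788 ≡ 29·60·50·15·12·2·16·43 ≡ 19 (mod 71).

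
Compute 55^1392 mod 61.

By repeated squaring mod 61: 55^1≡55, 55^2≡36, 55^4≡15, 55^8≡42, 55^16≡56, 55^32≡25, 55^64≡15, 55^128≡42, 55^256≡56, 55^512≡25, 55^1024≡15.
Since 1392 = 16 + 32 + 64 + 256 + 1024 in binary, 55^1392 ≡ 56·25·15·56·15 ≡ 20 (mod 61).

20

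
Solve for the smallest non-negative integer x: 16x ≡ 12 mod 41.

11

16⁻¹ ≡ 18 (mod 41) because 16·18 = 288 = 7·41 + 1.
Multiplying both sides by 18: x ≡ 18·12 = 216 ≡ 11 (mod 41).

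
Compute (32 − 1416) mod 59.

32

1416 − 24·59 = 0, so 1416 ≡ 0 (mod 59).
(32 − 0) mod 59 = 32.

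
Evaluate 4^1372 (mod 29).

1

By repeated squaring mod 29: 4^1≡4, 4^2≡16, 4^4≡24, 4^8≡25, 4^16≡16, 4^32≡24, 4^64≡25, 4^128≡16, 4^256≡24, 4^512≡25, 4^1024≡16.
Since 1372 = 4 + 8 + 16 + 64 + 256 + 1024 in binary, 4^1372 ≡ 24·25·16·25·24·16 ≡ 1 (mod 29).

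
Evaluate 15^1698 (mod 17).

Square-and-reduce mod 17: 15^1≡15, 15^2≡4, 15^4≡16, 15^8≡1, 15^16≡1, 15^32≡1, 15^64≡1, 15^128≡1, 15^256≡1, 15^512≡1, 15^1024≡1.
1698 = 2 + 32 + 128 + 512 + 1024, so 15^1698 ≡ 4·1·1·1·1 ≡ 4 (mod 17).

4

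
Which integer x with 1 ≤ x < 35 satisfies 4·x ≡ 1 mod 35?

9

35 = 8·4 + 3
4 = 1·3 + 1
3 = 3·1 + 0
Back-substituting gives 4·9 ≡ 1 (mod 35).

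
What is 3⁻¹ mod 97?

97 = 32·3 + 1
3 = 3·1 + 0
Back-substituting gives 3·65 ≡ 1 (mod 97).

65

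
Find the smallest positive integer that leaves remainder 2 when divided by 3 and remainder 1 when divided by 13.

Since 13·1 ≡ 1 (mod 3), take x = 1 + 13·((2−1)·1 mod 3) = 1 + 13·1 = 14.
Check: 14 mod 3 = 2, 14 mod 13 = 1.

14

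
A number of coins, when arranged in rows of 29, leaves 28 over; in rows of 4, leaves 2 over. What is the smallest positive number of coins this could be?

86

x ≡ 2 (mod 4) gives x ∈ {2, 6, 10, 14, 18, 22, 26, 30, …}.
The first of these with x mod 29 = 28 is 86.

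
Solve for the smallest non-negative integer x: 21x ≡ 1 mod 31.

21⁻¹ ≡ 3 (mod 31) because 21·3 = 63 = 2·31 + 1.
Multiplying both sides by 3: x ≡ 3·1 = 3 ≡ 3 (mod 31).

3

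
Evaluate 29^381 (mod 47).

45

Successive squares of 29 mod 47: 29^1≡29, 29^2≡42, 29^4≡25, 29^8≡14, 29^16≡8, 29^32≡17, 29^64≡7, 29^128≡2, 29^256≡4.
381 = 1 + 4 + 8 + 16 + 32 + 64 + 256, so 29^381 ≡ 29·25·14·8·17·7·4 ≡ 45 (mod 47).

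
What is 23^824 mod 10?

Powers of 3 mod 10 repeat with period 4: 3, 9, 7, 1.
824 leaves remainder 0 on division by 4, so 23^824 ends in 1.

1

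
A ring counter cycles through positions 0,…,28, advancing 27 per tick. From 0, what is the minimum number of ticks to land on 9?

10

The inverse of 27 mod 29 is 14 (since 27·14 = 378 ≡ 1).
Multiplying both sides by 14: x ≡ 14·9 = 126 ≡ 10 (mod 29).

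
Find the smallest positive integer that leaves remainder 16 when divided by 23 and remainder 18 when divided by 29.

453

x ≡ 16 (mod 23) gives x ∈ {16, 39, 62, 85, 108, 131, 154, 177, …}.
The first of these with x mod 29 = 18 is 453.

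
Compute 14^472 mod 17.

16

Square-and-reduce mod 17: 14^1≡14, 14^2≡9, 14^4≡13, 14^8≡16, 14^16≡1, 14^32≡1, 14^64≡1, 14^128≡1, 14^256≡1.
Since 472 = 8 + 16 + 64 + 128 + 256 in binary, 14^472 ≡ 16·1·1·1·1 ≡ 16 (mod 17).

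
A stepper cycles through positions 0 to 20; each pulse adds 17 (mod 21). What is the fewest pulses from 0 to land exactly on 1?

5

17·5 = 85 = 4·21 + 1, so 17⁻¹ ≡ 5 (mod 21).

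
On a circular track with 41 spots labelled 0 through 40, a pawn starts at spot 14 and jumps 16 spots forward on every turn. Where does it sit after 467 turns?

24

467·16 = 7472.
Dividing 7472 by 41 gives quotient 182 and remainder 10.
(14 + 10) mod 41 = 24.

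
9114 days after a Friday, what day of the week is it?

Dividing 9114 by 7 gives quotient 1302 and remainder 0.
Friday + 0 days → Friday.

Friday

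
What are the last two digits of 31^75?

Successive squares of 31 mod 100: 31^1≡31, 31^2≡61, 31^4≡21, 31^8≡41, 31^16≡81, 31^32≡61, 31^64≡21.
Since 75 = 1 + 2 + 8 + 64 in binary, 31^75 ≡ 31·61·41·21 ≡ 51 (mod 100).

51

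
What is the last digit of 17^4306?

9

Last digits of 7^n: 7, 9, 3, 1 (period 4).
4306 leaves remainder 2 on division by 4, so 17^4306 ends in 9.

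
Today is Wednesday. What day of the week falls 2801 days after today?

Thursday

2801 = 400·7 + 1, so 2801 mod 7 = 1.
Wednesday + 1 day → Thursday.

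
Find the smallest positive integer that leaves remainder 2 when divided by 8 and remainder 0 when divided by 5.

x ≡ 0 (mod 5) gives x ∈ {0, 5, 10}.
The first of these with x mod 8 = 2 is 10.

10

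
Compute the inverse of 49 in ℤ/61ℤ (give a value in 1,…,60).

49·5 = 245 = 4·61 + 1, so 49⁻¹ ≡ 5 (mod 61).

5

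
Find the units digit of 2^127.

Last digits of 2^n: 2, 4, 8, 6 (period 4).
127 mod 4 = 3, so the last digit matches 2^3 = 8.

8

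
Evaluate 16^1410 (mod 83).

36

By repeated squaring mod 83: 16^1≡16, 16^2≡7, 16^4≡49, 16^8≡77, 16^16≡36, 16^32≡51, 16^64≡28, 16^128≡37, 16^256≡41, 16^512≡21, 16^1024≡26.
1410 = 2 + 128 + 256 + 1024, so 16^1410 ≡ 7·37·41·26 ≡ 36 (mod 83).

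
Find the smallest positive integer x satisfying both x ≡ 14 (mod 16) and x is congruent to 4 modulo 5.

14

x ≡ 4 (mod 5) gives x ∈ {4, 9, 14}.
The first of these with x mod 16 = 14 is 14.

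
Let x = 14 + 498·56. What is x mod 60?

498·56 = 27888.
27888 − 464·60 = 48, so 27888 ≡ 48 (mod 60).
(14 + 48) mod 60 = 2.

2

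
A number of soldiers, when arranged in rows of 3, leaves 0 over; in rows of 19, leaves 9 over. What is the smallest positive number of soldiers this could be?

x ≡ 0 (mod 3) gives x ∈ {0, 3, 6, 9}.
The first of these with x mod 19 = 9 is 9.

9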